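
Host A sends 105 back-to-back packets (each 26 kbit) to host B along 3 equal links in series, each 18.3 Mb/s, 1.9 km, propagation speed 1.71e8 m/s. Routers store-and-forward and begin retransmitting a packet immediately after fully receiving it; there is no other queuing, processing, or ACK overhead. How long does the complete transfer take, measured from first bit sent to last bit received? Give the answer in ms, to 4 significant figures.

Per-hop transmission t_tx = L/R = 26000/18300000 = 1.42077 ms.
Per-hop propagation t_prop = 1900/171000000 = 0.0111111 ms.
Pipeline fill: first packet needs 3·t_tx to clear all hops; remaining 104 packets each add one t_tx.
Total = (3+105-1)·t_tx + 3·t_prop = 107·1.42077 + 3·0.0111111 = 152.1 ms.

152.1 ms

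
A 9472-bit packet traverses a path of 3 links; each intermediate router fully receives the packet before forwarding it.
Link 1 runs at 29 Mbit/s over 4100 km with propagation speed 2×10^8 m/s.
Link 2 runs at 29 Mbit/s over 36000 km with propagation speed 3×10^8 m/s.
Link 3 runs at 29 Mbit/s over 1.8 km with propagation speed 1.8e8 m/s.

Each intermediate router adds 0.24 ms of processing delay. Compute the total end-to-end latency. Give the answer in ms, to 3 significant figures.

Transmission delay per hop = L/R = 9472/29000000 = 0.326621 ms; 3 hops → 0.979862 ms.
Propagation delays (d/s per hop): 20.5, 120, 0.01 ms; sum = 140.51 ms.
Processing at 2 router(s): 2 × 0.24 ms = 0.48 ms.
End-to-end = 142 ms.

142 ms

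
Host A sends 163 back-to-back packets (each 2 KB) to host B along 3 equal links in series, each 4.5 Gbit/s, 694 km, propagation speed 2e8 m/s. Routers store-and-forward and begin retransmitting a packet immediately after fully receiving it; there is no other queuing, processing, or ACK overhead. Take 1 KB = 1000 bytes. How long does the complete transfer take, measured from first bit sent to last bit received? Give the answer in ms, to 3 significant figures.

Per-hop transmission t_tx = L/R = 16000/4500000000 = 0.00355556 ms.
Per-hop propagation t_prop = 694000/200000000 = 3.47 ms.
Pipeline fill: first packet needs 3·t_tx to clear all hops; remaining 162 packets each add one t_tx.
Total = (3+163-1)·t_tx + 3·t_prop = 165·0.00355556 + 3·3.47 = 11.0 ms.

11.0 ms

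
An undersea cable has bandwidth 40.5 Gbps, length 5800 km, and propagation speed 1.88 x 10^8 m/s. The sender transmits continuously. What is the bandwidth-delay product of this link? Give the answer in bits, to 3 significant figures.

1250000000 bits

Propagation delay = 5800000 / 188000000 = 0.0308511 s.
BDP = R × t_prop = 40500000000 × 0.0308511 = 1249470000 bits.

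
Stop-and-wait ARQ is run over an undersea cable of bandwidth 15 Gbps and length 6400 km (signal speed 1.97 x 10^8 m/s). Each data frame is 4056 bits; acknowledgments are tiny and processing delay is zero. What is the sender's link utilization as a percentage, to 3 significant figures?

0.000416 %

t_tx = L/R = 4056/15000000000 = 2.704e-07 s.
t_prop = 6400000/197000000 = 0.0324873 s; RTT = 0.0649746 s.
Cycle = t_tx + RTT = 0.0649749 s.
Utilization = t_tx / cycle = 2.704e-07/0.0649749 = 0.000416 %.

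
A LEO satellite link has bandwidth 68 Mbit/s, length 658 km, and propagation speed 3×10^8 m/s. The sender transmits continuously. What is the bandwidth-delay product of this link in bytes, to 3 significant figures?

18600 bytes

Propagation delay = 658000 / 300000000 = 0.00219333 s.
BDP = R × t_prop = 68000000 × 0.00219333 = 149147 bits.
In bytes: 149147/8 = 18600 bytes.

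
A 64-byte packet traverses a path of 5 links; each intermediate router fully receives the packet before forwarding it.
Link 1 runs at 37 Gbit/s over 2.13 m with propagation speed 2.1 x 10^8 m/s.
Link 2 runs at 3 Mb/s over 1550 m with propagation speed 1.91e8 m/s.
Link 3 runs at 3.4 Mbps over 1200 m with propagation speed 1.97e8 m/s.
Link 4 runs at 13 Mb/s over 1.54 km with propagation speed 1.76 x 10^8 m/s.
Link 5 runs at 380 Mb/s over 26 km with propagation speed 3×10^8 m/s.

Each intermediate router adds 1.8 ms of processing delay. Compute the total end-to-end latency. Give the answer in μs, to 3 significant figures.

L = 64 × 8 = 512 bits.
Transmission delays (L/R per hop): 0.0138378, 170.667, 150.588, 39.3846, 1.34737 μs; sum = 362.001 μs.
Propagation delays (d/s per hop): 0.0101429, 8.11518, 6.09137, 8.75, 86.6667 μs; sum = 109.633 μs.
Processing at 4 router(s): 4 × 1.8 ms = 7200 μs.
End-to-end = 7670 μs.

7670 μs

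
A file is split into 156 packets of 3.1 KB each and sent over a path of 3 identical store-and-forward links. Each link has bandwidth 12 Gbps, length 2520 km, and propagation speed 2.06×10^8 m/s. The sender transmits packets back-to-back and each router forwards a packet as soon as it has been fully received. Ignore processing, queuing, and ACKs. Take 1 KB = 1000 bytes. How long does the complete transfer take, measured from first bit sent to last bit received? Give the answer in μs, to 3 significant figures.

Per-hop transmission t_tx = L/R = 24800/12000000000 = 2.06667 μs.
Per-hop propagation t_prop = 2520000/206000000 = 12233 μs.
Pipeline fill: first packet needs 3·t_tx to clear all hops; remaining 155 packets each add one t_tx.
Total = (3+156-1)·t_tx + 3·t_prop = 158·2.06667 + 3·12233 = 37000 μs.

37000 μs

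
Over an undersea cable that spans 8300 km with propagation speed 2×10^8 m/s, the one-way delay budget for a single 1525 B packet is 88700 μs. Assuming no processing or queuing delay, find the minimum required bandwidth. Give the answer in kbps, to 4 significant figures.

L = 12200 bits.
Propagation delay = 8300000 / 200000000 = 41500 μs.
Transmission budget = 88700 − 41500 = 47200 μs.
R ≥ L / t_tx = 12200 bits / 0.0472 s = 258.5 kbps.

258.5 kbps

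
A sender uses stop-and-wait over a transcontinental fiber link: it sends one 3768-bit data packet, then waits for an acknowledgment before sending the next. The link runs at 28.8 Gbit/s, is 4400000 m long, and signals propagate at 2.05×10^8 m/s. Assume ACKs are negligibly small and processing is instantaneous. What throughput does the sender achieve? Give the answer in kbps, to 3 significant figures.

t_tx = L/R = 3768/28800000000 = 1.30833e-07 s.
t_prop = 4400000/2.05e+08 = 0.0214634 s; RTT = 0.0429268 s.
Cycle = t_tx + RTT = 0.042927 s.
Throughput = L / cycle = 3768 / 0.042927 = 87.8 kbps.

87.8 kbps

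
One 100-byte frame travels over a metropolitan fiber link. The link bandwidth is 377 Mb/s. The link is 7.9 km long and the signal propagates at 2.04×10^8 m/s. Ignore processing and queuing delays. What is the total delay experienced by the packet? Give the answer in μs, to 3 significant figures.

L = 100 × 8 = 800 bits.
Transmission delay = L/R = 800 / 377000000 = 2.12202 μs.
Propagation delay = d/s = 7900 m / 204000000 m/s = 38.7255 μs.
Total = 40.8 μs.

40.8 μs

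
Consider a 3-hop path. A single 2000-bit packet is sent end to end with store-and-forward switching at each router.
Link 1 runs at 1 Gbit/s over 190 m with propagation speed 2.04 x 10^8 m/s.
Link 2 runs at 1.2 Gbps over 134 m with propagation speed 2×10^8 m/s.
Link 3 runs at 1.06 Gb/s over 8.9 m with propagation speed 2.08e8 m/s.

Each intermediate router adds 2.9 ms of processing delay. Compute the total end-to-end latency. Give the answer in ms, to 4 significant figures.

5.807 ms

Transmission delays (L/R per hop): 0.002, 0.00166667, 0.00188679 ms; sum = 0.00555346 ms.
Propagation delays (d/s per hop): 0.000931373, 0.00067, 4.27885e-05 ms; sum = 0.00164416 ms.
Processing at 2 router(s): 2 × 2.9 ms = 5.8 ms.
End-to-end = 5.807 ms.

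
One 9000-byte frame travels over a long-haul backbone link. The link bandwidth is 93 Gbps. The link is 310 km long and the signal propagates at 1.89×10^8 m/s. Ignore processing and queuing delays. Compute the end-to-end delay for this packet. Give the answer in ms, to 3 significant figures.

L = 9000 × 8 = 72000 bits.
Transmission delay = L/R = 72000 / 93000000000 = 0.000774194 ms.
Propagation delay = d/s = 310000 m / 189000000 m/s = 1.64021 ms.
Total = 1.64 ms.

1.64 ms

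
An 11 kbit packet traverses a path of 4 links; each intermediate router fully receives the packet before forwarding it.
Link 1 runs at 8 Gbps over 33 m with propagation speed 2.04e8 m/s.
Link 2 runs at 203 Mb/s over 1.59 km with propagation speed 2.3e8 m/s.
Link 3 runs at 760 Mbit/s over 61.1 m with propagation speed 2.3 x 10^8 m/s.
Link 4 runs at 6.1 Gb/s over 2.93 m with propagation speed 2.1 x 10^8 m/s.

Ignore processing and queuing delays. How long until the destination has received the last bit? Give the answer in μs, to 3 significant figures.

79.2 μs

L = 11000 bits.
Transmission delays (L/R per hop): 1.375, 54.1872, 14.4737, 1.80328 μs; sum = 71.8392 μs.
Propagation delays (d/s per hop): 0.161765, 6.91304, 0.265652, 0.0139524 μs; sum = 7.35441 μs.
End-to-end = 79.2 μs.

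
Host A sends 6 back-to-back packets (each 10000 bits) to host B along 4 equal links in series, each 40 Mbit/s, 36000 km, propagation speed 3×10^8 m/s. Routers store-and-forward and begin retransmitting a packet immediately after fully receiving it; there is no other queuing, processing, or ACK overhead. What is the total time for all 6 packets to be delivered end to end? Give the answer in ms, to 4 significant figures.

Per-hop transmission t_tx = L/R = 10000/40000000 = 0.25 ms.
Per-hop propagation t_prop = 36000000/300000000 = 120 ms.
Pipeline fill: first packet needs 4·t_tx to clear all hops; remaining 5 packets each add one t_tx.
Total = (4+6-1)·t_tx + 4·t_prop = 9·0.25 + 4·120 = 482.3 ms.

482.3 ms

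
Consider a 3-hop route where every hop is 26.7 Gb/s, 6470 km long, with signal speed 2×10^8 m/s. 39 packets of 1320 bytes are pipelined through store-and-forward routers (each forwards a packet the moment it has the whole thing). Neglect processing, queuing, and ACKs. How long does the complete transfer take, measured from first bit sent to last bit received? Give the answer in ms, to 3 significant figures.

97.1 ms

Per-hop transmission t_tx = L/R = 10560/26700000000 = 0.000395506 ms.
Per-hop propagation t_prop = 6470000/200000000 = 32.35 ms.
Pipeline fill: first packet needs 3·t_tx to clear all hops; remaining 38 packets each add one t_tx.
Total = (3+39-1)·t_tx + 3·t_prop = 41·0.000395506 + 3·32.35 = 97.1 ms.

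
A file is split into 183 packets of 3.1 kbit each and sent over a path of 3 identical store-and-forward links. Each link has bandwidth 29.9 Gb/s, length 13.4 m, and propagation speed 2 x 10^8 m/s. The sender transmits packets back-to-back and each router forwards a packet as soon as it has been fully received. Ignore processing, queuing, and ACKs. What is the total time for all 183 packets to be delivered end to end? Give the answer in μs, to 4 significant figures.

19.38 μs

Per-hop transmission t_tx = L/R = 3100/29900000000 = 0.103679 μs.
Per-hop propagation t_prop = 13.4/200000000 = 0.067 μs.
Pipeline fill: first packet needs 3·t_tx to clear all hops; remaining 182 packets each add one t_tx.
Total = (3+183-1)·t_tx + 3·t_prop = 185·0.103679 + 3·0.067 = 19.38 μs.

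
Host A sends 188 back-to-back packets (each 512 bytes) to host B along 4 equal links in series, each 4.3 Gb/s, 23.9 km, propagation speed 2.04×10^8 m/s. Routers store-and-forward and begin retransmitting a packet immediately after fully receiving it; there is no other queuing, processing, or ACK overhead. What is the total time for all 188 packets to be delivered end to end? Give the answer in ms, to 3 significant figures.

0.651 ms

Per-hop transmission t_tx = L/R = 4096/4300000000 = 0.000952558 ms.
Per-hop propagation t_prop = 23900/204000000 = 0.117157 ms.
Pipeline fill: first packet needs 4·t_tx to clear all hops; remaining 187 packets each add one t_tx.
Total = (4+188-1)·t_tx + 4·t_prop = 191·0.000952558 + 4·0.117157 = 0.651 ms.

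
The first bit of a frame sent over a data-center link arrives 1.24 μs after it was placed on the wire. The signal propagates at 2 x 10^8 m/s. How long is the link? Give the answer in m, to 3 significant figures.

248 m

d = s × t_prop = 200000000 × 1.24e-06 = 248 m.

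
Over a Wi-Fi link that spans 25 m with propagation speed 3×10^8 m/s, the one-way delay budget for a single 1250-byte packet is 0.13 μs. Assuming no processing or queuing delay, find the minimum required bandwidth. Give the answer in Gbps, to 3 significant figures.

L = 10000 bits.
Propagation delay = 25 / 300000000 = 0.0833333 μs.
Transmission budget = 0.13 − 0.0833333 = 0.0466667 μs.
R ≥ L / t_tx = 10000 bits / 4.66667e-08 s = 214 Gbps.

214 Gbps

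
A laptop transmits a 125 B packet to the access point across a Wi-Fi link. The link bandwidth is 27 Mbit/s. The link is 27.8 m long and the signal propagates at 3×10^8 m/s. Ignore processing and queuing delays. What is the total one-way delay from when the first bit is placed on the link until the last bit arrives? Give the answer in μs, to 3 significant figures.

37.1 μs

L = 125 × 8 = 1000 bits.
Transmission delay = L/R = 1000 / 27000000 = 37.037 μs.
Propagation delay = d/s = 27.8 m / 300000000 m/s = 0.0926667 μs.
Total = 37.1 μs.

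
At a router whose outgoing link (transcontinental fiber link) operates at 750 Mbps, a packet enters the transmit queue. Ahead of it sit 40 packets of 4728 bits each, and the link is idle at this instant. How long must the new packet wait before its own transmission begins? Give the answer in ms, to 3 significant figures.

0.252 ms

Each queued packet: L/R = 4728/750000000 = 0.006304 ms.
40 queued → 0.25216 ms.
Queuing delay = 0.252 ms.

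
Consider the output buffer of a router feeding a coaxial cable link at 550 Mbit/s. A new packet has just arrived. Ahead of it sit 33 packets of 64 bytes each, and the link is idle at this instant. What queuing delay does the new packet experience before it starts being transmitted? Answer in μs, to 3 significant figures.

30.7 μs

Each queued packet: L/R = 512/550000000 = 0.930909 μs.
33 queued → 30.72 μs.
Queuing delay = 30.7 μs.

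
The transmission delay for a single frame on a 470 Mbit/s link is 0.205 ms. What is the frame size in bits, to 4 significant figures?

96350 bits

L = R × t_tx = 470000000 b/s × 0.000205 s = 96350 bits.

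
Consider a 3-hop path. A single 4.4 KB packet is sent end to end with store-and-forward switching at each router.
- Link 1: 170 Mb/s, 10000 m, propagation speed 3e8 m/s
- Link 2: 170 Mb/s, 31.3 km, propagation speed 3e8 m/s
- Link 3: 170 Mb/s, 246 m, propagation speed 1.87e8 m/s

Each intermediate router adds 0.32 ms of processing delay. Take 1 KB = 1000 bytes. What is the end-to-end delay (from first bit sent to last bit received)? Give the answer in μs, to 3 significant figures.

1400 μs

L = 35200 bits.
Transmission delay per hop = L/R = 35200/170000000 = 207.059 μs; 3 hops → 621.176 μs.
Propagation delays (d/s per hop): 33.3333, 104.333, 1.31551 μs; sum = 138.982 μs.
Processing at 2 router(s): 2 × 0.32 ms = 640 μs.
End-to-end = 1400 μs.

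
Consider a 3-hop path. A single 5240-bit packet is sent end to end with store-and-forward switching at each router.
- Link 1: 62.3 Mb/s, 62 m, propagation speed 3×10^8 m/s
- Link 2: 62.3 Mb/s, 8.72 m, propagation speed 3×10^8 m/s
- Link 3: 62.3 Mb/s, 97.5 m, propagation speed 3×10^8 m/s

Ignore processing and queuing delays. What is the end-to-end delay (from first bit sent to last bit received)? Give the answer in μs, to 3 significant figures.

253 μs

Transmission delay per hop = L/R = 5240/62300000 = 84.1091 μs; 3 hops → 252.327 μs.
Propagation delays (d/s per hop): 0.206667, 0.0290667, 0.325 μs; sum = 0.560733 μs.
End-to-end = 253 μs.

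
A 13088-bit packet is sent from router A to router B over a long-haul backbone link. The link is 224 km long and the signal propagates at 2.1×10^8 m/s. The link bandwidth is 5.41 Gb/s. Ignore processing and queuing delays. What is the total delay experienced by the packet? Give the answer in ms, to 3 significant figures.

Transmission delay = L/R = 13088 / 5410000000 = 0.00241922 ms.
Propagation delay = d/s = 224000 m / 210000000 m/s = 1.06667 ms.
Total = 1.07 ms.

1.07 ms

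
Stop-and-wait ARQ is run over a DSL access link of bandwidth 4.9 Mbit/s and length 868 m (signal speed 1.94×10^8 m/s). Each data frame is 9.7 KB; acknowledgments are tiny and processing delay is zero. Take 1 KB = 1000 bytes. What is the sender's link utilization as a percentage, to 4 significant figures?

t_tx = L/R = 77600/4900000 = 0.0158367 s.
t_prop = 868/194000000 = 4.47423e-06 s; RTT = 8.94845e-06 s.
Cycle = t_tx + RTT = 0.0158457 s.
Utilization = t_tx / cycle = 0.0158367/0.0158457 = 99.94 %.

99.94 %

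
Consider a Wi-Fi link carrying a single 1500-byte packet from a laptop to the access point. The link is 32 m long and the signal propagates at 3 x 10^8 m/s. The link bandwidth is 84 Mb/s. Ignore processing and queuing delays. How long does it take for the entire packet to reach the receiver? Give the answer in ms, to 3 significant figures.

L = 1500 × 8 = 12000 bits.
Transmission delay = L/R = 12000 / 84000000 = 0.142857 ms.
Propagation delay = d/s = 32 m / 300000000 m/s = 0.000106667 ms.
Total = 0.143 ms.

0.143 ms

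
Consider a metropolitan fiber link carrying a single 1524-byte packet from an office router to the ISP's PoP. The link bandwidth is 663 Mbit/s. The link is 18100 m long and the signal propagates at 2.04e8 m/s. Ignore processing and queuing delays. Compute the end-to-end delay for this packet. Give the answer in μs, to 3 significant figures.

L = 1524 × 8 = 12192 bits.
Transmission delay = L/R = 12192 / 663000000 = 18.3891 μs.
Propagation delay = d/s = 18100 m / 204000000 m/s = 88.7255 μs.
Total = 107 μs.

107 μs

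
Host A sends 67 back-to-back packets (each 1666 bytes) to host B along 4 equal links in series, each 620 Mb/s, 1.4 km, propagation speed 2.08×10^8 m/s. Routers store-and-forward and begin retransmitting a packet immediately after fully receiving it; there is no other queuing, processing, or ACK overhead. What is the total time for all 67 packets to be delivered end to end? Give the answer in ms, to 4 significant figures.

1.532 ms

Per-hop transmission t_tx = L/R = 13328/620000000 = 0.0214968 ms.
Per-hop propagation t_prop = 1400/208000000 = 0.00673077 ms.
Pipeline fill: first packet needs 4·t_tx to clear all hops; remaining 66 packets each add one t_tx.
Total = (4+67-1)·t_tx + 4·t_prop = 70·0.0214968 + 4·0.00673077 = 1.532 ms.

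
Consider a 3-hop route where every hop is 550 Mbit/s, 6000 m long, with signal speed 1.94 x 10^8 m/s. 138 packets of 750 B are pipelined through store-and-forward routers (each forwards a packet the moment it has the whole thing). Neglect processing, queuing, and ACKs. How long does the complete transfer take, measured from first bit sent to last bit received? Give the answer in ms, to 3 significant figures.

Per-hop transmission t_tx = L/R = 6000/550000000 = 0.0109091 ms.
Per-hop propagation t_prop = 6000/194000000 = 0.0309278 ms.
Pipeline fill: first packet needs 3·t_tx to clear all hops; remaining 137 packets each add one t_tx.
Total = (3+138-1)·t_tx + 3·t_prop = 140·0.0109091 + 3·0.0309278 = 1.62 ms.

1.62 ms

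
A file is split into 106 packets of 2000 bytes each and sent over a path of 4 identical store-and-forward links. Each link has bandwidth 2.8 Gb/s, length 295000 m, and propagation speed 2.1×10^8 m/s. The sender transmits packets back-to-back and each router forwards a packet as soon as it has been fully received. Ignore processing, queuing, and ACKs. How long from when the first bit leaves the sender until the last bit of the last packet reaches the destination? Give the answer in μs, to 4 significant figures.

Per-hop transmission t_tx = L/R = 16000/2800000000 = 5.71429 μs.
Per-hop propagation t_prop = 295000/210000000 = 1404.76 μs.
Pipeline fill: first packet needs 4·t_tx to clear all hops; remaining 105 packets each add one t_tx.
Total = (4+106-1)·t_tx + 4·t_prop = 109·5.71429 + 4·1404.76 = 6242 μs.

6242 μs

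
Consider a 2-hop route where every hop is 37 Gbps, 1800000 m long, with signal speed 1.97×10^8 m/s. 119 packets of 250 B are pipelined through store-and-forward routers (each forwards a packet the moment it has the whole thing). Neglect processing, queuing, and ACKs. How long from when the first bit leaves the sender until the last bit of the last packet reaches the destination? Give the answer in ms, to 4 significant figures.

Per-hop transmission t_tx = L/R = 2000/37000000000 = 5.40541e-05 ms.
Per-hop propagation t_prop = 1800000/197000000 = 9.13706 ms.
Pipeline fill: first packet needs 2·t_tx to clear all hops; remaining 118 packets each add one t_tx.
Total = (2+119-1)·t_tx + 2·t_prop = 120·5.40541e-05 + 2·9.13706 = 18.28 ms.

18.28 ms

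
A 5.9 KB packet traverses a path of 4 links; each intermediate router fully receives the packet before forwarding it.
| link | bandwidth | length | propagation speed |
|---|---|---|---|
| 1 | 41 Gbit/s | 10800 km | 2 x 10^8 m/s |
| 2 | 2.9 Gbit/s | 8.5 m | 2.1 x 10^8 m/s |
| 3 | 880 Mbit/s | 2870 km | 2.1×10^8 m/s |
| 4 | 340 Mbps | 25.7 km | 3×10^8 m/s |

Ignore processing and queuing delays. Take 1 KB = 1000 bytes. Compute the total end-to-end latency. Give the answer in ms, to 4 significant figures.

67.96 ms

L = 47200 bits.
Transmission delays (L/R per hop): 0.00115122, 0.0162759, 0.0536364, 0.138824 ms; sum = 0.209887 ms.
Propagation delays (d/s per hop): 54, 4.04762e-05, 13.6667, 0.0856667 ms; sum = 67.7524 ms.
End-to-end = 67.96 ms.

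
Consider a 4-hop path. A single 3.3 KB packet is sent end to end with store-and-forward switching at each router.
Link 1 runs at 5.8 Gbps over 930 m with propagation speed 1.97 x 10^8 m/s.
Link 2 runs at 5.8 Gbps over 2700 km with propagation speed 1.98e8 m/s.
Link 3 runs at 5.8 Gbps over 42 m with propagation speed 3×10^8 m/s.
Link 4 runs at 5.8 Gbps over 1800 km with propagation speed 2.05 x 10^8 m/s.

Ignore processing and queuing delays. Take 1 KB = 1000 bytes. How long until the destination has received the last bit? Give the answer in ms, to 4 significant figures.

22.44 ms

L = 26400 bits.
Transmission delay per hop = L/R = 26400/5800000000 = 0.00455172 ms; 4 hops → 0.0182069 ms.
Propagation delays (d/s per hop): 0.00472081, 13.6364, 0.00014, 8.78049 ms; sum = 22.4217 ms.
End-to-end = 22.44 ms.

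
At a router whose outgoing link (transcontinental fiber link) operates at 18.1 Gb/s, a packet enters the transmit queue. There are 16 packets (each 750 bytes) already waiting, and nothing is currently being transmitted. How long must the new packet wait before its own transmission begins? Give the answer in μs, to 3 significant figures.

Each queued packet: L/R = 6000/18100000000 = 0.331492 μs.
16 queued → 5.30387 μs.
Queuing delay = 5.30 μs.

5.30 μs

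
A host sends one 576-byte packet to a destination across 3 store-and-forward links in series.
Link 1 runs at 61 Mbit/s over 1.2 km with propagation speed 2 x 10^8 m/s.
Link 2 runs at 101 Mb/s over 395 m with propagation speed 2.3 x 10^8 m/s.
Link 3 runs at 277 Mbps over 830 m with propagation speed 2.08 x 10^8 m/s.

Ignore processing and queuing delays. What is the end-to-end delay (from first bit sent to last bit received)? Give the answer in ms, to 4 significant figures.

L = 576 × 8 = 4608 bits.
Transmission delays (L/R per hop): 0.075541, 0.0456238, 0.0166354 ms; sum = 0.1378 ms.
Propagation delays (d/s per hop): 0.006, 0.00171739, 0.00399038 ms; sum = 0.0117078 ms.
End-to-end = 0.1495 ms.

0.1495 ms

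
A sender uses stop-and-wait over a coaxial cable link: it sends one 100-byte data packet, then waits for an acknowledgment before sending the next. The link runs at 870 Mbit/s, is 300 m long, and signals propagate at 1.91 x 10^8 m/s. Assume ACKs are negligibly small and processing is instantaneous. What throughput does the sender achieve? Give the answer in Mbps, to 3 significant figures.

t_tx = L/R = 800/870000000 = 9.1954e-07 s.
t_prop = 300/191000000 = 1.57068e-06 s; RTT = 3.14136e-06 s.
Cycle = t_tx + RTT = 4.0609e-06 s.
Throughput = L / cycle = 800 / 4.0609e-06 = 197 Mbps.

197 Mbps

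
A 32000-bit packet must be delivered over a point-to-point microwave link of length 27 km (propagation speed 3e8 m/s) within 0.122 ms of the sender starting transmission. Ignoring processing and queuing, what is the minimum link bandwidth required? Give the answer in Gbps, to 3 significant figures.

Propagation delay = 27000 / 300000000 = 0.09 ms.
Transmission budget = 0.122 − 0.09 = 0.032 ms.
R ≥ L / t_tx = 32000 bits / 3.2e-05 s = 1.00 Gbps.

1.00 Gbps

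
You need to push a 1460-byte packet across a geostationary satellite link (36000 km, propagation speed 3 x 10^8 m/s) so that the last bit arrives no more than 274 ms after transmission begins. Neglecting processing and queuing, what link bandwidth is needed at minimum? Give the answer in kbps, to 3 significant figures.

L = 11680 bits.
Propagation delay = 36000000 / 300000000 = 120 ms.
Transmission budget = 274 − 120 = 154 ms.
R ≥ L / t_tx = 11680 bits / 0.154 s = 75.8 kbps.

75.8 kbps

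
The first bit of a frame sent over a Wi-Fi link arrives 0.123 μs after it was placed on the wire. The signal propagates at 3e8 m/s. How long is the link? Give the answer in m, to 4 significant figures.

d = s × t_prop = 300000000 × 1.23e-07 = 36.90 m.

36.90 m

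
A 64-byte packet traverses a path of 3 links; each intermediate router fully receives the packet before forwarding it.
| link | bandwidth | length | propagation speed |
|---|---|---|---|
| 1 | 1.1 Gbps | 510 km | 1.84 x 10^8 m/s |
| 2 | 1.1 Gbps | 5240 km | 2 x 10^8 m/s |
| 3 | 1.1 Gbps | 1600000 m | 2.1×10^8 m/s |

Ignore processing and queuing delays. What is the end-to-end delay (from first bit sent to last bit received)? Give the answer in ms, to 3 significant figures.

36.6 ms

L = 64 × 8 = 512 bits.
Transmission delay per hop = L/R = 512/1100000000 = 0.000465455 ms; 3 hops → 0.00139636 ms.
Propagation delays (d/s per hop): 2.77174, 26.2, 7.61905 ms; sum = 36.5908 ms.
End-to-end = 36.6 ms.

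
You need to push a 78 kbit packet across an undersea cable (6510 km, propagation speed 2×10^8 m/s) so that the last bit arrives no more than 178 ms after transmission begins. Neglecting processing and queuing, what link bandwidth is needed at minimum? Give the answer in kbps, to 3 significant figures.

Propagation delay = 6510000 / 200000000 = 32.55 ms.
Transmission budget = 178 − 32.55 = 145.45 ms.
R ≥ L / t_tx = 78000 bits / 0.14545 s = 536 kbps.

536 kbps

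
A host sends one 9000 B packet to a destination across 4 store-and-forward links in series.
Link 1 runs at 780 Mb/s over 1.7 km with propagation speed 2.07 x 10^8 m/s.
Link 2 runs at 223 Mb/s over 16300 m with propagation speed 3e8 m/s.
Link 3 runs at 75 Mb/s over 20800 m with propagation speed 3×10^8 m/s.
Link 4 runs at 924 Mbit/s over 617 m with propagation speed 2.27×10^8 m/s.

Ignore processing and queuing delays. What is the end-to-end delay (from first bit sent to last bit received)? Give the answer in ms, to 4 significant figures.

1.588 ms

L = 9000 × 8 = 72000 bits.
Transmission delays (L/R per hop): 0.0923077, 0.32287, 0.96, 0.0779221 ms; sum = 1.4531 ms.
Propagation delays (d/s per hop): 0.00821256, 0.0543333, 0.0693333, 0.00271806 ms; sum = 0.134597 ms.
End-to-end = 1.588 ms.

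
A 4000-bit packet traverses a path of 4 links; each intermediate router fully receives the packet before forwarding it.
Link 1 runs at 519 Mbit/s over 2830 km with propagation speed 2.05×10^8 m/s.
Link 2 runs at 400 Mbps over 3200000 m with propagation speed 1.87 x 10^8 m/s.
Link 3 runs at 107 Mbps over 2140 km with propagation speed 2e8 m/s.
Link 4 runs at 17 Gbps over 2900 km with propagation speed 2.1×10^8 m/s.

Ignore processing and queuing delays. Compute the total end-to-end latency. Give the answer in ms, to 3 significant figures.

Transmission delays (L/R per hop): 0.00770713, 0.01, 0.0373832, 0.000235294 ms; sum = 0.0553256 ms.
Propagation delays (d/s per hop): 13.8049, 17.1123, 10.7, 13.8095 ms; sum = 55.4267 ms.
End-to-end = 55.5 ms.

55.5 ms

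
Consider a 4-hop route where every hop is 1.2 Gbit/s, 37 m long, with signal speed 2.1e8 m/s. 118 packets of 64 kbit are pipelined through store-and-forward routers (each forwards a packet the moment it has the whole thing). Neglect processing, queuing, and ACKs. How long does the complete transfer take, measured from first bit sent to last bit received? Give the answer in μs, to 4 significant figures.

6454 μs

Per-hop transmission t_tx = L/R = 64000/1200000000 = 53.3333 μs.
Per-hop propagation t_prop = 37/210000000 = 0.17619 μs.
Pipeline fill: first packet needs 4·t_tx to clear all hops; remaining 117 packets each add one t_tx.
Total = (4+118-1)·t_tx + 4·t_prop = 121·53.3333 + 4·0.17619 = 6454 μs.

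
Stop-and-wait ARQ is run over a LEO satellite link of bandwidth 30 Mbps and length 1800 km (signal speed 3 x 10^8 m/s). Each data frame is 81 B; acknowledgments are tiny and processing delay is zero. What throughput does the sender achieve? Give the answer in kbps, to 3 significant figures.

t_tx = L/R = 648/30000000 = 2.16e-05 s.
t_prop = 1800000/300000000 = 0.006 s; RTT = 0.012 s.
Cycle = t_tx + RTT = 0.0120216 s.
Throughput = L / cycle = 648 / 0.0120216 = 53.9 kbps.

53.9 kbps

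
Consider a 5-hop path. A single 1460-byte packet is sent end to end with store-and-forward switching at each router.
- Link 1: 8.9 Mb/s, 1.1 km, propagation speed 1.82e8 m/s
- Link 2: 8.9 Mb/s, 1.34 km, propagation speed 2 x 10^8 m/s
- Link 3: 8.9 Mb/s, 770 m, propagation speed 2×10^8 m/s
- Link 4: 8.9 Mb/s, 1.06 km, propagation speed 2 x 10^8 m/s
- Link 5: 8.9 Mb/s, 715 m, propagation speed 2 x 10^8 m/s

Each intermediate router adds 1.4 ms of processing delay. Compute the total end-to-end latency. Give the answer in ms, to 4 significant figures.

12.19 ms

L = 1460 × 8 = 11680 bits.
Transmission delay per hop = L/R = 11680/8900000 = 1.31236 ms; 5 hops → 6.5618 ms.
Propagation delays (d/s per hop): 0.00604396, 0.0067, 0.00385, 0.0053, 0.003575 ms; sum = 0.025469 ms.
Processing at 4 router(s): 4 × 1.4 ms = 5.6 ms.
End-to-end = 12.19 ms.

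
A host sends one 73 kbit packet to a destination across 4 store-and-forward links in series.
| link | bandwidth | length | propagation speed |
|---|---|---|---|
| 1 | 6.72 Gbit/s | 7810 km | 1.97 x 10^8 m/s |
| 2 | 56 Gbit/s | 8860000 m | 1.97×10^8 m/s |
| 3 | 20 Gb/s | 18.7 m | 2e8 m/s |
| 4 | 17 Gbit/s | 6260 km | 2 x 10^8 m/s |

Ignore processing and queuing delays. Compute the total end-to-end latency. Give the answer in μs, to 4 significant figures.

115900 μs

L = 73000 bits.
Transmission delays (L/R per hop): 10.8631, 1.30357, 3.65, 4.29412 μs; sum = 20.1108 μs.
Propagation delays (d/s per hop): 39644.7, 44974.6, 0.0935, 31300 μs; sum = 115919 μs.
End-to-end = 115900 μs.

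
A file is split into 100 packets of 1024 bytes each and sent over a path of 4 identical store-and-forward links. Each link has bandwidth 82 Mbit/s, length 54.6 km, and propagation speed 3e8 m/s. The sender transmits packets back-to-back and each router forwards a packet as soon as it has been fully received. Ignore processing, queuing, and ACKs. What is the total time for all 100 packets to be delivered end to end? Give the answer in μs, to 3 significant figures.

11000 μs

Per-hop transmission t_tx = L/R = 8192/82000000 = 99.9024 μs.
Per-hop propagation t_prop = 54600/300000000 = 182 μs.
Pipeline fill: first packet needs 4·t_tx to clear all hops; remaining 99 packets each add one t_tx.
Total = (4+100-1)·t_tx + 4·t_prop = 103·99.9024 + 4·182 = 11000 μs.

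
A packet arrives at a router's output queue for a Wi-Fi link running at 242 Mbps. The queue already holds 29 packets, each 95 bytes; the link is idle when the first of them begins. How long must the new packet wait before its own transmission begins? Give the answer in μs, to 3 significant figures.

Each queued packet: L/R = 760/242000000 = 3.1405 μs.
29 queued → 91.0744 μs.
Queuing delay = 91.1 μs.

91.1 μs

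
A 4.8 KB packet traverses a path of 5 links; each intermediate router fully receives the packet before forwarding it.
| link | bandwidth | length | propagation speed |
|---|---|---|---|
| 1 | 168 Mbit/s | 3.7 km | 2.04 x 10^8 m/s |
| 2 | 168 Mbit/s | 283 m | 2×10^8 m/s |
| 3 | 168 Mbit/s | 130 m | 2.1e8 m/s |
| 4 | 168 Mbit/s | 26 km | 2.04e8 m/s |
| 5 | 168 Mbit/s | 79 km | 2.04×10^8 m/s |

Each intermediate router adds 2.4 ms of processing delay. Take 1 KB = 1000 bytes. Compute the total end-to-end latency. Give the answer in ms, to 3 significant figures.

11.3 ms

L = 38400 bits.
Transmission delay per hop = L/R = 38400/168000000 = 0.228571 ms; 5 hops → 1.14286 ms.
Propagation delays (d/s per hop): 0.0181373, 0.001415, 0.000619048, 0.127451, 0.387255 ms; sum = 0.534877 ms.
Processing at 4 router(s): 4 × 2.4 ms = 9.6 ms.
End-to-end = 11.3 ms.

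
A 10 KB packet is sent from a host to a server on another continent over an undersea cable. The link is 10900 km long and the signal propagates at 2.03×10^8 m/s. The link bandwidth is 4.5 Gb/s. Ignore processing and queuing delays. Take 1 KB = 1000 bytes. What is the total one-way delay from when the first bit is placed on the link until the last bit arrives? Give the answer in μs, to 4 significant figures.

L = 80000 bits.
Transmission delay = L/R = 80000 / 4500000000 = 17.7778 μs.
Propagation delay = d/s = 10900000 m / 2.03e+08 m/s = 53694.6 μs.
Total = 53710 μs.

53710 μs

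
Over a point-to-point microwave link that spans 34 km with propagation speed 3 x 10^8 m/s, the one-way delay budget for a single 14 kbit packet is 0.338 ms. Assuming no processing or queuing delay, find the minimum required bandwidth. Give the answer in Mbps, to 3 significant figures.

Propagation delay = 34000 / 300000000 = 0.113333 ms.
Transmission budget = 0.338 − 0.113333 = 0.224667 ms.
R ≥ L / t_tx = 14000 bits / 0.000224667 s = 62.3 Mbps.

62.3 Mbps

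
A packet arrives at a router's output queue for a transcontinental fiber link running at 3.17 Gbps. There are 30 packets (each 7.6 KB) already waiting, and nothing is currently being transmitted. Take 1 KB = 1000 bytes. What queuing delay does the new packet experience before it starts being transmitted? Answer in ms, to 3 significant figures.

0.575 ms

Each queued packet: L/R = 60800/3170000000 = 0.0191798 ms.
30 queued → 0.575394 ms.
Queuing delay = 0.575 ms.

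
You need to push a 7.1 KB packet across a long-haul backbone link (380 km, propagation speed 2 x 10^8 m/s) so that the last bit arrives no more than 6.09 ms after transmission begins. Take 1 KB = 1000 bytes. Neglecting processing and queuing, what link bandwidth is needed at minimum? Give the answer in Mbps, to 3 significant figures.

13.6 Mbps

L = 56800 bits.
Propagation delay = 380000 / 200000000 = 1.9 ms.
Transmission budget = 6.09 − 1.9 = 4.19 ms.
R ≥ L / t_tx = 56800 bits / 0.00419 s = 13.6 Mbps.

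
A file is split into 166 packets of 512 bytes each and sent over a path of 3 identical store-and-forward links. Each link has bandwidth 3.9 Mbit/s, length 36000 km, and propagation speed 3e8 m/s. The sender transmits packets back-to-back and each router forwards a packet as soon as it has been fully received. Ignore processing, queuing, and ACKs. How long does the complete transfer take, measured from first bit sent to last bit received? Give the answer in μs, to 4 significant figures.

Per-hop transmission t_tx = L/R = 4096/3900000 = 1050.26 μs.
Per-hop propagation t_prop = 36000000/300000000 = 120000 μs.
Pipeline fill: first packet needs 3·t_tx to clear all hops; remaining 165 packets each add one t_tx.
Total = (3+166-1)·t_tx + 3·t_prop = 168·1050.26 + 3·120000 = 536400 μs.

536400 μs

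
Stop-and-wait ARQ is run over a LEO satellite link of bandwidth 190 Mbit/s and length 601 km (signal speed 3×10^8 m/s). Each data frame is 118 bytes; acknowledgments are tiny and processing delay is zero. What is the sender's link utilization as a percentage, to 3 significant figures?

t_tx = L/R = 944/190000000 = 4.96842e-06 s.
t_prop = 601000/300000000 = 0.00200333 s; RTT = 0.00400667 s.
Cycle = t_tx + RTT = 0.00401164 s.
Utilization = t_tx / cycle = 4.96842e-06/0.00401164 = 0.124 %.

0.124 %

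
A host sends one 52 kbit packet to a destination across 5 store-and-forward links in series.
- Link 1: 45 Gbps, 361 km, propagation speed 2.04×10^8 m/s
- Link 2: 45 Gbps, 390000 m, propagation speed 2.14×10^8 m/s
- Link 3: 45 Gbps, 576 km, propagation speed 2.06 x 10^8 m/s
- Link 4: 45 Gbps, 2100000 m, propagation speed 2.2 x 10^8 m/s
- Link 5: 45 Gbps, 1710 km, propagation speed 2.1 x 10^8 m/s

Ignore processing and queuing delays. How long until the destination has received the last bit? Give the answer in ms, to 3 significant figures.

24.1 ms

L = 52000 bits.
Transmission delay per hop = L/R = 52000/45000000000 = 0.00115556 ms; 5 hops → 0.00577778 ms.
Propagation delays (d/s per hop): 1.76961, 1.82243, 2.79612, 9.54545, 8.14286 ms; sum = 24.0765 ms.
End-to-end = 24.1 ms.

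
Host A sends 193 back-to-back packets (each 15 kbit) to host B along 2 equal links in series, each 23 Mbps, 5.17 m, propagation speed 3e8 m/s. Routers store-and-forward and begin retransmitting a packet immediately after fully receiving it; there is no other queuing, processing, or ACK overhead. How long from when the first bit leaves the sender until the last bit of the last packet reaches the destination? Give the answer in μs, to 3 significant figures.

Per-hop transmission t_tx = L/R = 15000/23000000 = 652.174 μs.
Per-hop propagation t_prop = 5.17/300000000 = 0.0172333 μs.
Pipeline fill: first packet needs 2·t_tx to clear all hops; remaining 192 packets each add one t_tx.
Total = (2+193-1)·t_tx + 2·t_prop = 194·652.174 + 2·0.0172333 = 127000 μs.

127000 μs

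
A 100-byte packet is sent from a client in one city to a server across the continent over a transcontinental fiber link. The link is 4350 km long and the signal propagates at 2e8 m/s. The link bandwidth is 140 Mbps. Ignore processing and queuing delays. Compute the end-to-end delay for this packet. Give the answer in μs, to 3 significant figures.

21800 μs

L = 100 × 8 = 800 bits.
Transmission delay = L/R = 800 / 140000000 = 5.71429 μs.
Propagation delay = d/s = 4350000 m / 200000000 m/s = 21750 μs.
Total = 21800 μs.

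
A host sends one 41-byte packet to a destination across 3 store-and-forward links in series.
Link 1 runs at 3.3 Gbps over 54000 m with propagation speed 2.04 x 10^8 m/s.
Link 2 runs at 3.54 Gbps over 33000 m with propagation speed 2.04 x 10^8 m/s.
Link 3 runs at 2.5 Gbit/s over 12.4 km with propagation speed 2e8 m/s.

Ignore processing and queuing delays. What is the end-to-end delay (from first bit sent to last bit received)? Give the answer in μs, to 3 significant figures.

489 μs

L = 41 × 8 = 328 bits.
Transmission delays (L/R per hop): 0.0993939, 0.0926554, 0.1312 μs; sum = 0.323249 μs.
Propagation delays (d/s per hop): 264.706, 161.765, 62 μs; sum = 488.471 μs.
End-to-end = 489 μs.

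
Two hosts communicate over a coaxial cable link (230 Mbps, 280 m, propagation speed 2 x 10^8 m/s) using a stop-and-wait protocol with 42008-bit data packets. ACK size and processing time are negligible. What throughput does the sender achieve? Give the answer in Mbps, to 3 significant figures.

227 Mbps

t_tx = L/R = 42008/230000000 = 0.000182643 s.
t_prop = 280/200000000 = 1.4e-06 s; RTT = 2.8e-06 s.
Cycle = t_tx + RTT = 0.000185443 s.
Throughput = L / cycle = 42008 / 0.000185443 = 227 Mbps.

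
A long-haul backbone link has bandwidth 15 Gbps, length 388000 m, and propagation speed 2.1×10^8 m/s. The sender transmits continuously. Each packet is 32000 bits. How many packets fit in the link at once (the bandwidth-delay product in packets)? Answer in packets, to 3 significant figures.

866 packets

Propagation delay = 388000 / 210000000 = 0.00184762 s.
BDP = R × t_prop = 15000000000 × 0.00184762 = 27714300 bits.
In packets of 32000 bits: 866 packets.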